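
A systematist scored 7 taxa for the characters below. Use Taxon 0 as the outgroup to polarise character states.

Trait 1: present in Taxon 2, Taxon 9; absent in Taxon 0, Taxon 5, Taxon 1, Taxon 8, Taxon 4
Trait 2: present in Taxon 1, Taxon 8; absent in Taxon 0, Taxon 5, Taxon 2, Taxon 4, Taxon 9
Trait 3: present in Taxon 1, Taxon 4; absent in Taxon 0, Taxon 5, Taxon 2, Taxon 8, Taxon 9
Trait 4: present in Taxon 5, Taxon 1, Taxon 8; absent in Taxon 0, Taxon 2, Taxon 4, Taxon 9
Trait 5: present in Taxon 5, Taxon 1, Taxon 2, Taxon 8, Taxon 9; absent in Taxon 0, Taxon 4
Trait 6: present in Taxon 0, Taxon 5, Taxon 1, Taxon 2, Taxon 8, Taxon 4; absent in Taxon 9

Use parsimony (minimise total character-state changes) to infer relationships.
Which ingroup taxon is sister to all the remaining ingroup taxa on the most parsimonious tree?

Character polarity is set by the outgroup: the derived state is whichever differs from the outgroup's state, so for Trait 6 the derived state is 'absent', and for the remaining characters it is 'present'.
Only Taxon 2 and Taxon 9 show the derived state 'present' for Trait 1, supporting them as a clade.
Only Taxon 1 and Taxon 8 show the derived state 'present' for Trait 2, supporting them as a clade.
Trait 3 groups Taxon 1 and Taxon 4, which is incompatible with the clades supported by the remaining characters; treating it as convergent (homoplasy) costs fewer steps than any alternative tree.
Trait 4 (derived state 'present') is shared by Taxon 1, Taxon 5, and Taxon 8 — a synapomorphy uniting that clade.
Only Taxon 1, Taxon 2, Taxon 5, Taxon 8, and Taxon 9 show the derived state 'present' for Trait 5, supporting them as a clade.
Trait 6: derived state 'absent' in Taxon 9 only — an autapomorphy, so it tells us nothing about relationships among taxa.
Most parsimonious ingroup topology: (((Taxon 5,(Taxon 1,Taxon 8)),(Taxon 2,Taxon 9)),Taxon 4).
Taxon 4 is sister to the clade containing all other ingroup taxa, so it is the earliest-diverging (most basal) ingroup lineage.

Taxon 4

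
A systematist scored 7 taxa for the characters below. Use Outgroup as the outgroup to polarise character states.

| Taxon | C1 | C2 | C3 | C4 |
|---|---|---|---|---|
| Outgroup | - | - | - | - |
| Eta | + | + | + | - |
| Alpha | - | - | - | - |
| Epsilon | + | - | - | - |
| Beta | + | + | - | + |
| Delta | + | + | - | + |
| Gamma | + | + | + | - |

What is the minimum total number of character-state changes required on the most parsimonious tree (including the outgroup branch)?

4

The outgroup has state '-' for every character, so '+' is the derived state throughout.
C1: derived state '+' in Beta, Delta, Epsilon, Eta, and Gamma only — synapomorphy for {Beta, Delta, Epsilon, Eta, Gamma}.
Only Beta, Delta, Eta, and Gamma show the derived state '+' for C2, supporting them as a clade.
Only Eta and Gamma show the derived state '+' for C3, supporting them as a clade.
Only Beta and Delta show the derived state '+' for C4, supporting them as a clade.
Most parsimonious ingroup topology: ((((Eta,Gamma),(Beta,Delta)),Epsilon),Alpha).
Changes per character on this tree: C1: 1; C2: 1; C3: 1; C4: 1.
Total = 4.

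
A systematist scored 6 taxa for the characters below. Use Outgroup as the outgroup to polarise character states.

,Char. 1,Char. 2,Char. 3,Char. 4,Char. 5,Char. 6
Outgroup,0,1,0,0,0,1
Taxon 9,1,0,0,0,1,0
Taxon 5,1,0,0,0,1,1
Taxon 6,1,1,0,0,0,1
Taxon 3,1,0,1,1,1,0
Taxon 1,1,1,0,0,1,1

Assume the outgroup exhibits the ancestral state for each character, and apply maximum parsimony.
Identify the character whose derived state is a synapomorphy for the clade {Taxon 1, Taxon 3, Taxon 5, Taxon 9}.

Character polarity is set by the outgroup: the derived state is whichever differs from the outgroup's state, so for Char. 2, Char. 6 the derived state is '0', and for the remaining characters it is '1'.
All ingroup taxa share the derived state '1' for Char. 1; it defines the ingroup but does not resolve relationships within it.
Only Taxon 3, Taxon 5, and Taxon 9 show the derived state '0' for Char. 2, supporting them as a clade.
Char. 3: derived state '1' in Taxon 3 only — an autapomorphy, so it tells us nothing about relationships among taxa.
Char. 4 (derived state '1') is unique to Taxon 3 (autapomorphy; uninformative for grouping).
Char. 5 (derived state '1') is shared by Taxon 1, Taxon 3, Taxon 5, and Taxon 9 — a synapomorphy uniting that clade.
Char. 6 (derived state '0') is shared by Taxon 3 and Taxon 9 — a synapomorphy uniting that clade.
Most parsimonious ingroup topology: ((((Taxon 9,Taxon 3),Taxon 5),Taxon 1),Taxon 6).
The clade {Taxon 1, Taxon 3, Taxon 5, Taxon 9} is supported by Char. 5: its derived state '1' occurs in exactly those taxa and in no other taxon (including the outgroup).

Char. 5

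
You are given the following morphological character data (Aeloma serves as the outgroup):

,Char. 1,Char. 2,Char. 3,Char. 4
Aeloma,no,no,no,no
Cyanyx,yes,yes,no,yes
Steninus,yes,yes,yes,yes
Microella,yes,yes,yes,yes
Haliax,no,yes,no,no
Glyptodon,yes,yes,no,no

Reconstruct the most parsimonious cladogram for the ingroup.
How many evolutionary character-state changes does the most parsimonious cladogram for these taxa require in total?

The outgroup has state 'no' for every character, so 'yes' is the derived state throughout.
Char. 1: derived state 'yes' in Cyanyx, Glyptodon, Microella, and Steninus only — synapomorphy for {Cyanyx, Glyptodon, Microella, Steninus}.
Char. 2 (derived state 'yes') is shared by all ingroup taxa — unites the whole ingroup.
Char. 3 (derived state 'yes') is shared by Microella and Steninus — a synapomorphy uniting that clade.
Char. 4: derived state 'yes' in Cyanyx, Microella, and Steninus only — synapomorphy for {Cyanyx, Microella, Steninus}.
Most parsimonious ingroup topology: (((Cyanyx,(Steninus,Microella)),Glyptodon),Haliax).
Changes per character on this tree: Char. 1: 1; Char. 2: 1; Char. 3: 1; Char. 4: 1.
Total = 4.

4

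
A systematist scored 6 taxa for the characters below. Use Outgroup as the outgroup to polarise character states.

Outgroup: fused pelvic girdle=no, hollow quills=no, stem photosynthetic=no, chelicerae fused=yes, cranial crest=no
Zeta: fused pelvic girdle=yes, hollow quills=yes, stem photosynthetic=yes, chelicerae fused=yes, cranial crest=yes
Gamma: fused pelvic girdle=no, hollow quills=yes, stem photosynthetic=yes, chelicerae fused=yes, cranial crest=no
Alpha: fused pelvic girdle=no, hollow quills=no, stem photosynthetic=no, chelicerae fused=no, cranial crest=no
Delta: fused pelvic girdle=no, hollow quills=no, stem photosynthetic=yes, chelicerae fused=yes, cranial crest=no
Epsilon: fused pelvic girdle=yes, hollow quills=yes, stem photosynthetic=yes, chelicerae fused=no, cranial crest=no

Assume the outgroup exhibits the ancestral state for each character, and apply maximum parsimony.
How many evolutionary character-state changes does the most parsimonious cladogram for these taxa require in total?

6

Character polarity is set by the outgroup: the derived state is whichever differs from the outgroup's state, so for chelicerae fused the derived state is 'no', and for the remaining characters it is 'yes'.
Only Epsilon and Zeta show the derived state 'yes' for fused pelvic girdle, supporting them as a clade.
Only Epsilon, Gamma, and Zeta show the derived state 'yes' for hollow quills, supporting them as a clade.
Only Delta, Epsilon, Gamma, and Zeta show the derived state 'yes' for stem photosynthetic, supporting them as a clade.
chelicerae fused groups Alpha and Epsilon, which is incompatible with the clades supported by the remaining characters; treating it as convergent (homoplasy) costs fewer steps than any alternative tree.
cranial crest: derived state 'yes' in Zeta only — an autapomorphy, so it tells us nothing about relationships among taxa.
Most parsimonious ingroup topology: ((((Zeta,Epsilon),Gamma),Delta),Alpha).
Changes per character on this tree: fused pelvic girdle: 1; hollow quills: 1; stem photosynthetic: 1; chelicerae fused: 2; cranial crest: 1.
Total = 6.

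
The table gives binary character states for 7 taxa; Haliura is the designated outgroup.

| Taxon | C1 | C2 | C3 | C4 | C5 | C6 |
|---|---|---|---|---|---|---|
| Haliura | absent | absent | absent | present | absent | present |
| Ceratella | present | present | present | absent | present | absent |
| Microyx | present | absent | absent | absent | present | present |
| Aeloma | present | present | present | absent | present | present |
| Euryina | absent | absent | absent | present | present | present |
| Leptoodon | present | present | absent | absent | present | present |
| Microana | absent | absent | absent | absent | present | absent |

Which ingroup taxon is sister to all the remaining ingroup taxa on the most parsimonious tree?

Character polarity is set by the outgroup: the derived state is whichever differs from the outgroup's state, so for C4, C6 the derived state is 'absent', and for the remaining characters it is 'present'.
C1 (derived state 'present') is shared by Aeloma, Ceratella, Leptoodon, and Microyx — a synapomorphy uniting that clade.
C2: derived state 'present' in Aeloma, Ceratella, and Leptoodon only — synapomorphy for {Aeloma, Ceratella, Leptoodon}.
Only Aeloma and Ceratella show the derived state 'present' for C3, supporting them as a clade.
C4: derived state 'absent' in Aeloma, Ceratella, Leptoodon, Microana, and Microyx only — synapomorphy for {Aeloma, Ceratella, Leptoodon, Microana, Microyx}.
All ingroup taxa share the derived state 'present' for C5; it defines the ingroup but does not resolve relationships within it.
C6 (state 'absent') occurs in Ceratella and Microana but conflicts with the nesting implied by the other characters — most parsimoniously interpreted as homoplasy.
Most parsimonious ingroup topology: (((((Ceratella,Aeloma),Leptoodon),Microyx),Microana),Euryina).
Euryina is sister to the clade containing all other ingroup taxa, so it is the earliest-diverging (most basal) ingroup lineage.

Euryina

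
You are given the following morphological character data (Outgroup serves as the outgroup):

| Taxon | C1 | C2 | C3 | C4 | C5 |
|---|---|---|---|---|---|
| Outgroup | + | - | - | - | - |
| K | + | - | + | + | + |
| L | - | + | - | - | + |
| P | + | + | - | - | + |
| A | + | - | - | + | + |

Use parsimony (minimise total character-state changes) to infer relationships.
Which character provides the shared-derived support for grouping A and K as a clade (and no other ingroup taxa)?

C4

Character polarity is set by the outgroup: the derived state is whichever differs from the outgroup's state, so for C1 the derived state is '-', and for the remaining characters it is '+'.
C1: derived state '-' in L only — an autapomorphy, so it tells us nothing about relationships among taxa.
C2: derived state '+' in L and P only — synapomorphy for {L, P}.
C3: derived state '+' in K only — an autapomorphy, so it tells us nothing about relationships among taxa.
C4 (derived state '+') is shared by A and K — a synapomorphy uniting that clade.
All ingroup taxa share the derived state '+' for C5; it defines the ingroup but does not resolve relationships within it.
Most parsimonious ingroup topology: ((K,A),(L,P)).
The clade {A, K} is supported by C4: its derived state '+' occurs in exactly those taxa and in no other taxon (including the outgroup).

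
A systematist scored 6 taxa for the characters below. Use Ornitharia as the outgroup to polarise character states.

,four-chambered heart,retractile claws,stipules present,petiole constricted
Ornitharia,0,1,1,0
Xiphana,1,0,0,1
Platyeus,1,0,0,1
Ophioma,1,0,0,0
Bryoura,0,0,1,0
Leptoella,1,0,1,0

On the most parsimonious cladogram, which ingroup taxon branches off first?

Bryoura

Character polarity is set by the outgroup: the derived state is whichever differs from the outgroup's state, so for retractile claws, stipules present the derived state is '0', and for the remaining characters it is '1'.
four-chambered heart (derived state '1') is shared by Leptoella, Ophioma, Platyeus, and Xiphana — a synapomorphy uniting that clade.
All ingroup taxa share the derived state '0' for retractile claws; it defines the ingroup but does not resolve relationships within it.
stipules present (derived state '0') is shared by Ophioma, Platyeus, and Xiphana — a synapomorphy uniting that clade.
Only Platyeus and Xiphana show the derived state '1' for petiole constricted, supporting them as a clade.
Most parsimonious ingroup topology: ((((Xiphana,Platyeus),Ophioma),Leptoella),Bryoura).
Bryoura is sister to the clade containing all other ingroup taxa, so it is the earliest-diverging (most basal) ingroup lineage.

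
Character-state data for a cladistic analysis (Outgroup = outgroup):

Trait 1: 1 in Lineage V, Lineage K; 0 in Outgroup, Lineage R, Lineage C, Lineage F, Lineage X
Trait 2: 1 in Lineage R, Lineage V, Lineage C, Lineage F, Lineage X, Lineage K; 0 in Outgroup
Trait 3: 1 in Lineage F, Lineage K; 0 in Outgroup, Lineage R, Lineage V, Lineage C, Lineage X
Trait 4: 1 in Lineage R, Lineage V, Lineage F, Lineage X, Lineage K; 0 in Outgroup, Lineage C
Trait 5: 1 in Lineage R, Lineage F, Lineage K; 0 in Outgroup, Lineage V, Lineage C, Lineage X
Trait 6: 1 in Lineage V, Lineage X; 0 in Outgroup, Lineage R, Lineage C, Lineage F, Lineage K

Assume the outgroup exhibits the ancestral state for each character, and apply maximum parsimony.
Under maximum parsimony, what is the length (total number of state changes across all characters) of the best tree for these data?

The outgroup has state '0' for every character, so '1' is the derived state throughout.
Trait 1 groups Lineage K and Lineage V, which is incompatible with the clades supported by the remaining characters; treating it as convergent (homoplasy) costs fewer steps than any alternative tree.
All ingroup taxa share the derived state '1' for Trait 2; it defines the ingroup but does not resolve relationships within it.
Trait 3: derived state '1' in Lineage F and Lineage K only — synapomorphy for {Lineage F, Lineage K}.
Only Lineage F, Lineage K, Lineage R, Lineage V, and Lineage X show the derived state '1' for Trait 4, supporting them as a clade.
Trait 5 (derived state '1') is shared by Lineage F, Lineage K, and Lineage R — a synapomorphy uniting that clade.
Trait 6 (derived state '1') is shared by Lineage V and Lineage X — a synapomorphy uniting that clade.
Most parsimonious ingroup topology: (((Lineage R,(Lineage F,Lineage K)),(Lineage V,Lineage X)),Lineage C).
Changes per character on this tree: Trait 1: 2; Trait 2: 1; Trait 3: 1; Trait 4: 1; Trait 5: 1; Trait 6: 1.
Total = 7.

7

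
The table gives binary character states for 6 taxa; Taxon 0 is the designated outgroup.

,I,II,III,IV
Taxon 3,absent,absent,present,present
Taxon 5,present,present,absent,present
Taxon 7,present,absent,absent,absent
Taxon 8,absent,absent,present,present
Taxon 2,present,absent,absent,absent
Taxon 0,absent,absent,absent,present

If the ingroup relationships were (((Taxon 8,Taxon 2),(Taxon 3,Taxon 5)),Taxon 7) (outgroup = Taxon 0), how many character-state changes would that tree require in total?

8

Map each character onto (((Taxon 8,Taxon 2),(Taxon 3,Taxon 5)),Taxon 7) (rooted by Taxon 0) and count the minimum state changes it requires (Fitch parsimony):
I: 3; II: 1; III: 2; IV: 2.
Total tree length = 8.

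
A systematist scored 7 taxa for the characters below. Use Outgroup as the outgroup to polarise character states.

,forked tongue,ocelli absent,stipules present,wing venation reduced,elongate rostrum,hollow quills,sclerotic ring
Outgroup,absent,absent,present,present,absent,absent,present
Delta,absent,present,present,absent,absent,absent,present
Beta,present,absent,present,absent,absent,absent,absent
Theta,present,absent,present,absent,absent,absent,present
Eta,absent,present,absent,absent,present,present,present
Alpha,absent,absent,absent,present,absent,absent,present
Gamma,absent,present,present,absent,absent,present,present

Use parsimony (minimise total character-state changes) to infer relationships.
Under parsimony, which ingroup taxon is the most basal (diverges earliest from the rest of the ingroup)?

Alpha

Character polarity is set by the outgroup: the derived state is whichever differs from the outgroup's state, so for stipules present, wing venation reduced, sclerotic ring the derived state is 'absent', and for the remaining characters it is 'present'.
forked tongue: derived state 'present' in Beta and Theta only — synapomorphy for {Beta, Theta}.
ocelli absent: derived state 'present' in Delta, Eta, and Gamma only — synapomorphy for {Delta, Eta, Gamma}.
stipules present (state 'absent') occurs in Alpha and Eta but conflicts with the nesting implied by the other characters — most parsimoniously interpreted as homoplasy.
Only Beta, Delta, Eta, Gamma, and Theta show the derived state 'absent' for wing venation reduced, supporting them as a clade.
elongate rostrum (derived state 'present') is unique to Eta (autapomorphy; uninformative for grouping).
hollow quills: derived state 'present' in Eta and Gamma only — synapomorphy for {Eta, Gamma}.
sclerotic ring (derived state 'absent') is unique to Beta (autapomorphy; uninformative for grouping).
Most parsimonious ingroup topology: (((Delta,(Eta,Gamma)),(Beta,Theta)),Alpha).
Alpha is sister to the clade containing all other ingroup taxa, so it is the earliest-diverging (most basal) ingroup lineage.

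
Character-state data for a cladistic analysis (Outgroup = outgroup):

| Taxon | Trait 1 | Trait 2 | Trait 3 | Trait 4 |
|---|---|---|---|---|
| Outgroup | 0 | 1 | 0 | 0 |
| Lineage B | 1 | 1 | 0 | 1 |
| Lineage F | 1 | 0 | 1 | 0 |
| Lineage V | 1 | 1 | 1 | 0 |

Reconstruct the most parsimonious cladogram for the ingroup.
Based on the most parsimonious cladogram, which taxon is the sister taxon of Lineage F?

Lineage V

Character polarity is set by the outgroup: the derived state is whichever differs from the outgroup's state, so for Trait 2 the derived state is '0', and for the remaining characters it is '1'.
All ingroup taxa share the derived state '1' for Trait 1; it defines the ingroup but does not resolve relationships within it.
Trait 2: derived state '0' in Lineage F only — an autapomorphy, so it tells us nothing about relationships among taxa.
Trait 3: derived state '1' in Lineage F and Lineage V only — synapomorphy for {Lineage F, Lineage V}.
Trait 4: derived state '1' in Lineage B only — an autapomorphy, so it tells us nothing about relationships among taxa.
Most parsimonious ingroup topology: (Lineage B,(Lineage F,Lineage V)).
Lineage F and Lineage V form a cherry on this tree, so they are sister taxa.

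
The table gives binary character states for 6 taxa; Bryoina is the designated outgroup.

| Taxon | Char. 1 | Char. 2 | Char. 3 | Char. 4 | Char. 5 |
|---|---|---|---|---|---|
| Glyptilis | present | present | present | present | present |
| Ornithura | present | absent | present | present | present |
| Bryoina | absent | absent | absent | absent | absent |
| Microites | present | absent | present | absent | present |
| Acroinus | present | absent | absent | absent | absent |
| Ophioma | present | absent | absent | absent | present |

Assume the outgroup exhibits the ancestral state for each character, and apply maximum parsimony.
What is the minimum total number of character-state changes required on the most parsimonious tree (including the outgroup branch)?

5

The outgroup has state 'absent' for every character, so 'present' is the derived state throughout.
Char. 1 (derived state 'present') is shared by all ingroup taxa — unites the whole ingroup.
Char. 2: derived state 'present' in Glyptilis only — an autapomorphy, so it tells us nothing about relationships among taxa.
Char. 3 (derived state 'present') is shared by Glyptilis, Microites, and Ornithura — a synapomorphy uniting that clade.
Char. 4 (derived state 'present') is shared by Glyptilis and Ornithura — a synapomorphy uniting that clade.
Char. 5 (derived state 'present') is shared by Glyptilis, Microites, Ophioma, and Ornithura — a synapomorphy uniting that clade.
Most parsimonious ingroup topology: ((((Ornithura,Glyptilis),Microites),Ophioma),Acroinus).
Changes per character on this tree: Char. 1: 1; Char. 2: 1; Char. 3: 1; Char. 4: 1; Char. 5: 1.
Total = 5.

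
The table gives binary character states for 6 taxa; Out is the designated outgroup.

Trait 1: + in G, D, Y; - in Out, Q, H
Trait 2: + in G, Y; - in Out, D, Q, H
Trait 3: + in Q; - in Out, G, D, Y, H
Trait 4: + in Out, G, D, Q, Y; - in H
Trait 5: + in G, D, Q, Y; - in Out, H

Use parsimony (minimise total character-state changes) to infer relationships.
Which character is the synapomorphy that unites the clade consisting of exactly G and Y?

Character polarity is set by the outgroup: the derived state is whichever differs from the outgroup's state, so for Trait 4 the derived state is '-', and for the remaining characters it is '+'.
Trait 1 (derived state '+') is shared by D, G, and Y — a synapomorphy uniting that clade.
Only G and Y show the derived state '+' for Trait 2, supporting them as a clade.
Trait 3 (derived state '+') is unique to Q (autapomorphy; uninformative for grouping).
Trait 4: derived state '-' in H only — an autapomorphy, so it tells us nothing about relationships among taxa.
Trait 5: derived state '+' in D, G, Q, and Y only — synapomorphy for {D, G, Q, Y}.
Most parsimonious ingroup topology: ((((G,Y),D),Q),H).
The clade {G, Y} is supported by Trait 2: its derived state '+' occurs in exactly those taxa and in no other taxon (including the outgroup).

Trait 2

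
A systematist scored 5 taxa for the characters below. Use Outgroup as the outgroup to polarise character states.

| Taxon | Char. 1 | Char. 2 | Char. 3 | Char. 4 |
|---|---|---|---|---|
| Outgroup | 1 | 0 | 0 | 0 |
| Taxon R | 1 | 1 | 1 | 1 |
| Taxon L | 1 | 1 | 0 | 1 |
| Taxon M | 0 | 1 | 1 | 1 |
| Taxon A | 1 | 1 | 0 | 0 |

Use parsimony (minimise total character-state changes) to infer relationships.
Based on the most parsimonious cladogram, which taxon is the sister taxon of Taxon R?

Character polarity is set by the outgroup: the derived state is whichever differs from the outgroup's state, so for Char. 1 the derived state is '0', and for the remaining characters it is '1'.
Char. 1: derived state '0' in Taxon M only — an autapomorphy, so it tells us nothing about relationships among taxa.
All ingroup taxa share the derived state '1' for Char. 2; it defines the ingroup but does not resolve relationships within it.
Char. 3: derived state '1' in Taxon M and Taxon R only — synapomorphy for {Taxon M, Taxon R}.
Char. 4: derived state '1' in Taxon L, Taxon M, and Taxon R only — synapomorphy for {Taxon L, Taxon M, Taxon R}.
Most parsimonious ingroup topology: (((Taxon R,Taxon M),Taxon L),Taxon A).
Taxon R and Taxon M form a cherry on this tree, so they are sister taxa.

Taxon M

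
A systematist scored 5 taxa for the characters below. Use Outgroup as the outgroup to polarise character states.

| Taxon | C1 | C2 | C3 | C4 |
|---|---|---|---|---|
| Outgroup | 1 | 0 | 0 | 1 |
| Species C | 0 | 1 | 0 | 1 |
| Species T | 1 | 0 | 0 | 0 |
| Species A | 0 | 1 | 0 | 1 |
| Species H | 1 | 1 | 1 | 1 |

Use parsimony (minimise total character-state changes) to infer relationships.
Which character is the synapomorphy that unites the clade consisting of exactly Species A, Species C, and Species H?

C2

Character polarity is set by the outgroup: the derived state is whichever differs from the outgroup's state, so for C1, C4 the derived state is '0', and for the remaining characters it is '1'.
Only Species A and Species C show the derived state '0' for C1, supporting them as a clade.
Only Species A, Species C, and Species H show the derived state '1' for C2, supporting them as a clade.
C3 (derived state '1') is unique to Species H (autapomorphy; uninformative for grouping).
C4: derived state '0' in Species T only — an autapomorphy, so it tells us nothing about relationships among taxa.
Most parsimonious ingroup topology: (((Species C,Species A),Species H),Species T).
The clade {Species A, Species C, Species H} is supported by C2: its derived state '1' occurs in exactly those taxa and in no other taxon (including the outgroup).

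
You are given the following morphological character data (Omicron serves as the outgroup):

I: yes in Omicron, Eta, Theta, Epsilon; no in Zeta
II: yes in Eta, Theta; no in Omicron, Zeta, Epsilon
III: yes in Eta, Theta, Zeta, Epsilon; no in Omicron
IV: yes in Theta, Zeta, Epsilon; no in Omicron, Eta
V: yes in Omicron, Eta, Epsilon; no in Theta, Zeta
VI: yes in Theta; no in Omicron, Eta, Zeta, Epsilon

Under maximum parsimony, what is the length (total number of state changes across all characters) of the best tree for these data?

Character polarity is set by the outgroup: the derived state is whichever differs from the outgroup's state, so for I, V the derived state is 'no', and for the remaining characters it is 'yes'.
I: derived state 'no' in Zeta only — an autapomorphy, so it tells us nothing about relationships among taxa.
II (state 'yes') occurs in Eta and Theta but conflicts with the nesting implied by the other characters — most parsimoniously interpreted as homoplasy.
III (derived state 'yes') is shared by all ingroup taxa — unites the whole ingroup.
Only Epsilon, Theta, and Zeta show the derived state 'yes' for IV, supporting them as a clade.
V: derived state 'no' in Theta and Zeta only — synapomorphy for {Theta, Zeta}.
VI (derived state 'yes') is unique to Theta (autapomorphy; uninformative for grouping).
Most parsimonious ingroup topology: (Eta,((Theta,Zeta),Epsilon)).
Changes per character on this tree: I: 1; II: 2; III: 1; IV: 1; V: 1; VI: 1.
Total = 7.

7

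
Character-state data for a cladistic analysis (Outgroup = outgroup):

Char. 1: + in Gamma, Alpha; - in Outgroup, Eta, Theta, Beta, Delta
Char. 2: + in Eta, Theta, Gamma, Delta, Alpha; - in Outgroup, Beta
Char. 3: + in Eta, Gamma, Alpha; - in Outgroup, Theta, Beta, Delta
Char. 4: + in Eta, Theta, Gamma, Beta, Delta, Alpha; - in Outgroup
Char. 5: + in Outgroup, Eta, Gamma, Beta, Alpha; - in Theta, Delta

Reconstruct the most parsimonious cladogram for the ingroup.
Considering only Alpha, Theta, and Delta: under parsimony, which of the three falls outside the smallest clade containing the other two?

Character polarity is set by the outgroup: the derived state is whichever differs from the outgroup's state, so for Char. 5 the derived state is '-', and for the remaining characters it is '+'.
Char. 1 (derived state '+') is shared by Alpha and Gamma — a synapomorphy uniting that clade.
Char. 2 (derived state '+') is shared by Alpha, Delta, Eta, Gamma, and Theta — a synapomorphy uniting that clade.
Char. 3 (derived state '+') is shared by Alpha, Eta, and Gamma — a synapomorphy uniting that clade.
All ingroup taxa share the derived state '+' for Char. 4; it defines the ingroup but does not resolve relationships within it.
Only Delta and Theta show the derived state '-' for Char. 5, supporting them as a clade.
Most parsimonious ingroup topology: (((Eta,(Gamma,Alpha)),(Theta,Delta)),Beta).
Theta and Delta share a more recent common ancestor with each other than either does with Alpha, so Alpha is the least closely related of the three.

Alpha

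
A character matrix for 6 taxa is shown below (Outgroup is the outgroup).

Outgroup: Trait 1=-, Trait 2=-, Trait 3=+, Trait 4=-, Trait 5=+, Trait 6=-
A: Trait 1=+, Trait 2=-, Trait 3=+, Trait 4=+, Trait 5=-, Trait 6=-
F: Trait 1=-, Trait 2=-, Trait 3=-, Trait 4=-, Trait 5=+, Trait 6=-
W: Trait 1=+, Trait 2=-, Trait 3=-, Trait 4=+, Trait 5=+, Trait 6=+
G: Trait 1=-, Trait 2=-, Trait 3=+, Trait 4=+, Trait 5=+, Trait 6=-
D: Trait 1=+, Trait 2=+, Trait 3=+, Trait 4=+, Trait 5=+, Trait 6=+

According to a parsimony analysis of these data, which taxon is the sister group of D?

W

Character polarity is set by the outgroup: the derived state is whichever differs from the outgroup's state, so for Trait 3, Trait 5 the derived state is '-', and for the remaining characters it is '+'.
Trait 1 (derived state '+') is shared by A, D, and W — a synapomorphy uniting that clade.
Trait 2 (derived state '+') is unique to D (autapomorphy; uninformative for grouping).
Trait 3 (state '-') occurs in F and W but conflicts with the nesting implied by the other characters — most parsimoniously interpreted as homoplasy.
Only A, D, G, and W show the derived state '+' for Trait 4, supporting them as a clade.
Trait 5: derived state '-' in A only — an autapomorphy, so it tells us nothing about relationships among taxa.
Trait 6: derived state '+' in D and W only — synapomorphy for {D, W}.
Most parsimonious ingroup topology: (F,(((D,W),A),G)).
D and W form a cherry on this tree, so they are sister taxa.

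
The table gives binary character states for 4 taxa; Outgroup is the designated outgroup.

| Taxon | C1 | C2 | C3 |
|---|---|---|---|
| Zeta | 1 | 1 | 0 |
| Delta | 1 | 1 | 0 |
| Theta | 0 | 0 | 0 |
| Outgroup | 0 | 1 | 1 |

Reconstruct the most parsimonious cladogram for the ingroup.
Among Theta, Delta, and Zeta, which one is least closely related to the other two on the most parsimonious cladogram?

Character polarity is set by the outgroup: the derived state is whichever differs from the outgroup's state, so for C2, C3 the derived state is '0', and for the remaining characters it is '1'.
C1 (derived state '1') is shared by Delta and Zeta — a synapomorphy uniting that clade.
C2 (derived state '0') is unique to Theta (autapomorphy; uninformative for grouping).
All ingroup taxa share the derived state '0' for C3; it defines the ingroup but does not resolve relationships within it.
Most parsimonious ingroup topology: ((Zeta,Delta),Theta).
Zeta and Delta share a more recent common ancestor with each other than either does with Theta, so Theta is the least closely related of the three.

Theta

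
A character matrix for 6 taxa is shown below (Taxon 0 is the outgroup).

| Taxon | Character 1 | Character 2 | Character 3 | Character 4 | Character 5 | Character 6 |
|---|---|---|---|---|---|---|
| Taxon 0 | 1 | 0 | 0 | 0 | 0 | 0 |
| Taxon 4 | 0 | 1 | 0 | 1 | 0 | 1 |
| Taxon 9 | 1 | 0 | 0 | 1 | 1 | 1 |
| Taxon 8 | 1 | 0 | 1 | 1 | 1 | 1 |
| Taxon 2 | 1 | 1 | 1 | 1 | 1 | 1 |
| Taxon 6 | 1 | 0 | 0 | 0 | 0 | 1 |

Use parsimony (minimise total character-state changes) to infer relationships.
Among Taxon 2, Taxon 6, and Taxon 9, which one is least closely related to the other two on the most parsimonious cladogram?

Character polarity is set by the outgroup: the derived state is whichever differs from the outgroup's state, so for Character 1 the derived state is '0', and for the remaining characters it is '1'.
Character 1 (derived state '0') is unique to Taxon 4 (autapomorphy; uninformative for grouping).
Character 2 groups Taxon 2 and Taxon 4, which is incompatible with the clades supported by the remaining characters; treating it as convergent (homoplasy) costs fewer steps than any alternative tree.
Only Taxon 2 and Taxon 8 show the derived state '1' for Character 3, supporting them as a clade.
Only Taxon 2, Taxon 4, Taxon 8, and Taxon 9 show the derived state '1' for Character 4, supporting them as a clade.
Character 5: derived state '1' in Taxon 2, Taxon 8, and Taxon 9 only — synapomorphy for {Taxon 2, Taxon 8, Taxon 9}.
Character 6 (derived state '1') is shared by all ingroup taxa — unites the whole ingroup.
Most parsimonious ingroup topology: ((Taxon 4,(Taxon 9,(Taxon 8,Taxon 2))),Taxon 6).
Taxon 9 and Taxon 2 share a more recent common ancestor with each other than either does with Taxon 6, so Taxon 6 is the least closely related of the three.

Taxon 6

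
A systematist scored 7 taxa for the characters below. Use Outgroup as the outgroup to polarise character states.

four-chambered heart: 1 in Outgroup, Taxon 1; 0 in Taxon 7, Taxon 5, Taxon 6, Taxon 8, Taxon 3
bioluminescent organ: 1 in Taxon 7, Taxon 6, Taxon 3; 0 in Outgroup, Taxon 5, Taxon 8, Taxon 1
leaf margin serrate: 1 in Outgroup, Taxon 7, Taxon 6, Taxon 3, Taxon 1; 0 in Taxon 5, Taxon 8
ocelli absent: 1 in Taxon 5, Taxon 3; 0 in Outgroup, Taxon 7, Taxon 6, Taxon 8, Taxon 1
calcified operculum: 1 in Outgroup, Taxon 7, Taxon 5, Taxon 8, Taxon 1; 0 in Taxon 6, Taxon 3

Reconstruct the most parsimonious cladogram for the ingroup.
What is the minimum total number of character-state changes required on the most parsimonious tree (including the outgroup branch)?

Character polarity is set by the outgroup: the derived state is whichever differs from the outgroup's state, so for four-chambered heart, leaf margin serrate, calcified operculum the derived state is '0', and for the remaining characters it is '1'.
Only Taxon 3, Taxon 5, Taxon 6, Taxon 7, and Taxon 8 show the derived state '0' for four-chambered heart, supporting them as a clade.
bioluminescent organ: derived state '1' in Taxon 3, Taxon 6, and Taxon 7 only — synapomorphy for {Taxon 3, Taxon 6, Taxon 7}.
Only Taxon 5 and Taxon 8 show the derived state '0' for leaf margin serrate, supporting them as a clade.
ocelli absent (state '1') occurs in Taxon 3 and Taxon 5 but conflicts with the nesting implied by the other characters — most parsimoniously interpreted as homoplasy.
calcified operculum: derived state '0' in Taxon 3 and Taxon 6 only — synapomorphy for {Taxon 3, Taxon 6}.
Most parsimonious ingroup topology: (((Taxon 7,(Taxon 6,Taxon 3)),(Taxon 5,Taxon 8)),Taxon 1).
Changes per character on this tree: four-chambered heart: 1; bioluminescent organ: 1; leaf margin serrate: 1; ocelli absent: 2; calcified operculum: 1.
Total = 6.

6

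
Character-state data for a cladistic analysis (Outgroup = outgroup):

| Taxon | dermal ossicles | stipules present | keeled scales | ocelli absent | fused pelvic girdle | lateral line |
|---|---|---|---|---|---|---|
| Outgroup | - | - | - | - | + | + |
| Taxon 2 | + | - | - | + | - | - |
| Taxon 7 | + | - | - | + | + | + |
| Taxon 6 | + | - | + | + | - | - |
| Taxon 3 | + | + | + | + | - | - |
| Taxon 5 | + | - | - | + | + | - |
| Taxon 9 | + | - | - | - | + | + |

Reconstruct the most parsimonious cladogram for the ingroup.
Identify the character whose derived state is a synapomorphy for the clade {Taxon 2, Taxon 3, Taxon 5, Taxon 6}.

Character polarity is set by the outgroup: the derived state is whichever differs from the outgroup's state, so for fused pelvic girdle, lateral line the derived state is '-', and for the remaining characters it is '+'.
dermal ossicles (derived state '+') is shared by all ingroup taxa — unites the whole ingroup.
stipules present (derived state '+') is unique to Taxon 3 (autapomorphy; uninformative for grouping).
keeled scales: derived state '+' in Taxon 3 and Taxon 6 only — synapomorphy for {Taxon 3, Taxon 6}.
ocelli absent (derived state '+') is shared by Taxon 2, Taxon 3, Taxon 5, Taxon 6, and Taxon 7 — a synapomorphy uniting that clade.
fused pelvic girdle: derived state '-' in Taxon 2, Taxon 3, and Taxon 6 only — synapomorphy for {Taxon 2, Taxon 3, Taxon 6}.
lateral line (derived state '-') is shared by Taxon 2, Taxon 3, Taxon 5, and Taxon 6 — a synapomorphy uniting that clade.
Most parsimonious ingroup topology: ((((Taxon 2,(Taxon 6,Taxon 3)),Taxon 5),Taxon 7),Taxon 9).
The clade {Taxon 2, Taxon 3, Taxon 5, Taxon 6} is supported by lateral line: its derived state '-' occurs in exactly those taxa and in no other taxon (including the outgroup).

lateral line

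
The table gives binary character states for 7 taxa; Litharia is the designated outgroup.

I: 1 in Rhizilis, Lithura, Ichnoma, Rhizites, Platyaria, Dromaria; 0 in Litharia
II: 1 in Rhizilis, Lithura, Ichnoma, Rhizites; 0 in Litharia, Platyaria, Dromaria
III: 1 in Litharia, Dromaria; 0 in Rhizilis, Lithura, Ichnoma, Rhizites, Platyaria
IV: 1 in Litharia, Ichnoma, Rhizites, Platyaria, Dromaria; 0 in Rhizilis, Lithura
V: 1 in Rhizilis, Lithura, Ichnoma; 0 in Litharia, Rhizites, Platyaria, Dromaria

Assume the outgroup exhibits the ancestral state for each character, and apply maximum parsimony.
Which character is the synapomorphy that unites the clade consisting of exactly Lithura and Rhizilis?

Character polarity is set by the outgroup: the derived state is whichever differs from the outgroup's state, so for III, IV the derived state is '0', and for the remaining characters it is '1'.
I (derived state '1') is shared by all ingroup taxa — unites the whole ingroup.
Only Ichnoma, Lithura, Rhizilis, and Rhizites show the derived state '1' for II, supporting them as a clade.
III (derived state '0') is shared by Ichnoma, Lithura, Platyaria, Rhizilis, and Rhizites — a synapomorphy uniting that clade.
Only Lithura and Rhizilis show the derived state '0' for IV, supporting them as a clade.
V (derived state '1') is shared by Ichnoma, Lithura, and Rhizilis — a synapomorphy uniting that clade.
Most parsimonious ingroup topology: (((((Rhizilis,Lithura),Ichnoma),Rhizites),Platyaria),Dromaria).
The clade {Lithura, Rhizilis} is supported by IV: its derived state '0' occurs in exactly those taxa and in no other taxon (including the outgroup).

IV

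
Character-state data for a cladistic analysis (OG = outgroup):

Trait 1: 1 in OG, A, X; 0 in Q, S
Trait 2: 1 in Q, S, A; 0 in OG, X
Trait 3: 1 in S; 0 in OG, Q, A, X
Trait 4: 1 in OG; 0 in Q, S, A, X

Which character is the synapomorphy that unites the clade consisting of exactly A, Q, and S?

Character polarity is set by the outgroup: the derived state is whichever differs from the outgroup's state, so for Trait 1, Trait 4 the derived state is '0', and for the remaining characters it is '1'.
Trait 1: derived state '0' in Q and S only — synapomorphy for {Q, S}.
Only A, Q, and S show the derived state '1' for Trait 2, supporting them as a clade.
Trait 3 (derived state '1') is unique to S (autapomorphy; uninformative for grouping).
Trait 4 (derived state '0') is shared by all ingroup taxa — unites the whole ingroup.
Most parsimonious ingroup topology: (((Q,S),A),X).
The clade {A, Q, S} is supported by Trait 2: its derived state '1' occurs in exactly those taxa and in no other taxon (including the outgroup).

Trait 2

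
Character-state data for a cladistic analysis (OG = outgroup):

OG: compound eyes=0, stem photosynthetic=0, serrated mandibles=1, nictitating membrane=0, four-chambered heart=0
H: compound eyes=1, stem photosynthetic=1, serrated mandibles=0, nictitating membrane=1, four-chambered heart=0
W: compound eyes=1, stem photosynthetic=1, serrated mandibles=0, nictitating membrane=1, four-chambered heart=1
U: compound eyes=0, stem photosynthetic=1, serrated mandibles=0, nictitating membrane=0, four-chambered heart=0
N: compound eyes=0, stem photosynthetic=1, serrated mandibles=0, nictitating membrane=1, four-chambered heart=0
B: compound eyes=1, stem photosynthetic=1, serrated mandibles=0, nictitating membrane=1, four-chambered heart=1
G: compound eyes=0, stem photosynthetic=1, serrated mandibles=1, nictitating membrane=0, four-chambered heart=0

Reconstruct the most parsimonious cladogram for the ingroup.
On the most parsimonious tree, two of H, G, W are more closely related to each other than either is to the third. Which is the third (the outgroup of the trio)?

G

Character polarity is set by the outgroup: the derived state is whichever differs from the outgroup's state, so for serrated mandibles the derived state is '0', and for the remaining characters it is '1'.
compound eyes (derived state '1') is shared by B, H, and W — a synapomorphy uniting that clade.
stem photosynthetic (derived state '1') is shared by all ingroup taxa — unites the whole ingroup.
Only B, H, N, U, and W show the derived state '0' for serrated mandibles, supporting them as a clade.
nictitating membrane (derived state '1') is shared by B, H, N, and W — a synapomorphy uniting that clade.
four-chambered heart: derived state '1' in B and W only — synapomorphy for {B, W}.
Most parsimonious ingroup topology: ((((H,(W,B)),N),U),G).
H and W share a more recent common ancestor with each other than either does with G, so G is the least closely related of the three.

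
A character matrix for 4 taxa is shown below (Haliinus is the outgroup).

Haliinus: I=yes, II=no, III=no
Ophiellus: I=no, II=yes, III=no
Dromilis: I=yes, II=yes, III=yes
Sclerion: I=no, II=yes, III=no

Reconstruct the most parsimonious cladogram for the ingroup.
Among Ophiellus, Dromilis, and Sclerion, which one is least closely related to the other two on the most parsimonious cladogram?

Dromilis

Character polarity is set by the outgroup: the derived state is whichever differs from the outgroup's state, so for I the derived state is 'no', and for the remaining characters it is 'yes'.
I: derived state 'no' in Ophiellus and Sclerion only — synapomorphy for {Ophiellus, Sclerion}.
All ingroup taxa share the derived state 'yes' for II; it defines the ingroup but does not resolve relationships within it.
III (derived state 'yes') is unique to Dromilis (autapomorphy; uninformative for grouping).
Most parsimonious ingroup topology: ((Ophiellus,Sclerion),Dromilis).
Sclerion and Ophiellus share a more recent common ancestor with each other than either does with Dromilis, so Dromilis is the least closely related of the three.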